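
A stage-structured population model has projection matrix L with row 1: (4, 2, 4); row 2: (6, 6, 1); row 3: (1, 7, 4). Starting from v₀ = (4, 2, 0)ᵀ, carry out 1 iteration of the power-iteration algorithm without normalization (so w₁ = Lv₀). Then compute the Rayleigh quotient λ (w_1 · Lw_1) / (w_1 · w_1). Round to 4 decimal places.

w1 = Lv₀ = (20, 36, 18)
Lw1 = (224, 354, 344)
w1·Lw1 = 20·224 + 36·354 + 18·344 = 23416; w1·w1 = 20·20 + 36·36 + 18·18 = 2020
λ ≈ 23416/2020 = 11.5921

λ ≈ 11.5921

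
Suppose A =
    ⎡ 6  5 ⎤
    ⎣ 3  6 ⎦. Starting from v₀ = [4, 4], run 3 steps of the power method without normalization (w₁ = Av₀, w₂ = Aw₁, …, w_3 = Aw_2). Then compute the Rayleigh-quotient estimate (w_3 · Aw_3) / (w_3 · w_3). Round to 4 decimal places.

9.8754

w1 = Av₀ = (6·4 + 5·4; 3·4 + 6·4) = (44, 36)
w2 = Aw1 = (6·44 + 5·36; 3·44 + 6·36) = (444, 348)
w3 = Aw2 = (4404, 3420)
Aw3 = (43524, 33732)
w3·Aw3 = 4404·43524 + 3420·33732 = 307043136; w3·w3 = 4404·4404 + 3420·3420 = 31091616
λ ≈ 307043136/31091616 = 9.8754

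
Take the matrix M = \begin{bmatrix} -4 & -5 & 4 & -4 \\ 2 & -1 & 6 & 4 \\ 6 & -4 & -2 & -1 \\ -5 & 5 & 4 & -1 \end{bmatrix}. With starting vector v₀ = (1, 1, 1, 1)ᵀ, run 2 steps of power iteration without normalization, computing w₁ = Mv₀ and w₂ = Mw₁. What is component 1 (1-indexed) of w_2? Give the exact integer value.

w1 = Mv₀ = ((-4)·1 + (-5)·1 + 4·1 + (-4)·1; 2·1 + (-1)·1 + 6·1 + 4·1; 6·1 + (-4)·1 + (-2)·1 + (-1)·1; (-5)·1 + 5·1 + 4·1 + (-1)·1) = (-9, 11, -1, 3)
w2 = Mw1 = ((-4)·(-9) + (-5)·11 + 4·(-1) + (-4)·3; 2·(-9) + (-1)·11 + 6·(-1) + 4·3; 6·(-9) + (-4)·11 + (-2)·(-1) + (-1)·3; (-5)·(-9) + 5·11 + 4·(-1) + (-1)·3) = (-35, -23, -99, 93)
The requested component of w2 is -35.

-35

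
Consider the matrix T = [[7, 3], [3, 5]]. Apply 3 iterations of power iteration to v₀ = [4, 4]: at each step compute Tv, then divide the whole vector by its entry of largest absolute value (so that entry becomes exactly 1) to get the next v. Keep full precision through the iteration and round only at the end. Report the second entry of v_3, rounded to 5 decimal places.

0.72811

Tv0 = (40.000000, 32.000000); divide by 40.000000 → v1 = (1.000000, 0.800000)
Tv1 = (9.400000, 7.000000); divide by 9.400000 → v2 = (1.000000, 0.744681)
Tv2 = (9.234043, 6.723404); divide by 9.234043 → v3 = (1.000000, 0.728111)
Requested entry of v3: 2528/3472 = 0.72811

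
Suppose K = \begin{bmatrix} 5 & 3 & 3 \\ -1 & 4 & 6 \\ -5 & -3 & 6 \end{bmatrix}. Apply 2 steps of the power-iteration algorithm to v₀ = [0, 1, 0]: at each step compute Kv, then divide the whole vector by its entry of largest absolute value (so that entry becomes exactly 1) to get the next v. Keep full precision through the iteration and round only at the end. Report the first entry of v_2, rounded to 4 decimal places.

Kv0 = (3.00000, 4.00000, -3.00000); divide by 4.00000 → v1 = (0.75000, 1.00000, -0.75000)
Kv1 = (4.50000, -1.25000, -11.25000); divide by -11.25000 → v2 = (-0.40000, 0.11111, 1.00000)
Requested entry of v2: 18/-45 = -0.4000

-0.4000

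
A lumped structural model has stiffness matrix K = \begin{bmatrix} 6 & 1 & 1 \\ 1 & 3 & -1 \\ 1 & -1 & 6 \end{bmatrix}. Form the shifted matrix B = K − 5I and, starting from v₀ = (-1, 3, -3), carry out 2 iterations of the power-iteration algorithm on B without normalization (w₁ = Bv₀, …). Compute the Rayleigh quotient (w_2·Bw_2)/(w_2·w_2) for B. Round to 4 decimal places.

μ ≈ -1.0112

B = K − 5I has rows (1, 1, 1); (1, -2, -1); (1, -1, 1)
w1 = Bv₀ = (-1, -4, -7)
w2 = Bw1 = (-12, 14, -4)
Bw2 = (-2, -36, -30)
w2·Bw2 = -360; w2·w2 = 356; μ ≈ -360/356 = -1.0112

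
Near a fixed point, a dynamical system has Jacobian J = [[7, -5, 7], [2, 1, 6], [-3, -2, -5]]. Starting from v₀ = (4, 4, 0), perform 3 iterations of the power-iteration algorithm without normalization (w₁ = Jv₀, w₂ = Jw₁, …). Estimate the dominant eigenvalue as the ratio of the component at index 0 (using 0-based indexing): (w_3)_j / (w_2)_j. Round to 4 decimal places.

w1 = Jv₀ = (8, 12, -20)
w2 = Jw1 = (-144, -92, 52)
w3 = Jw2 = (-184, -68, 356)
Ratio at component: -184 / -144 = 1.2778

λ ≈ 1.2778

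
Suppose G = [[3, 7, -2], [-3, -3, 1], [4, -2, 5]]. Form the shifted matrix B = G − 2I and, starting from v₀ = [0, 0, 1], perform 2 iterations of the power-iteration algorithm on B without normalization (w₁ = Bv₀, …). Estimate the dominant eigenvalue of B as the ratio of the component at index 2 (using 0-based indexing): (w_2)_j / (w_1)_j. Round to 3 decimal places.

B = G − 2I has rows (1, 7, -2); (-3, -5, 1); (4, -2, 3)
w1 = Bv₀ = (-2, 1, 3)
w2 = Bw1 = (-1, 4, -1)
Ratio: -1/3 = -0.333

-0.333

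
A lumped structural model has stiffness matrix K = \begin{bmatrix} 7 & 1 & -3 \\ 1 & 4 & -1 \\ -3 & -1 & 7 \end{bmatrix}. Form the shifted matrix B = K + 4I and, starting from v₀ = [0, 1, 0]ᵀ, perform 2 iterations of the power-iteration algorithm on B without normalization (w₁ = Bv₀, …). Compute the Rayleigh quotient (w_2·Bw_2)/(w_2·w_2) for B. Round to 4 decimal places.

B = K + 4I has rows (11, 1, -3); (1, 8, -1); (-3, -1, 11)
w1 = Bv₀ = (11·0 + 1·1 + (-3)·0; 1·0 + 8·1 + (-1)·0; (-3)·0 + (-1)·1 + 11·0) = (1, 8, -1)
w2 = Bw1 = (11·1 + 1·8 + (-3)·(-1); 1·1 + 8·8 + (-1)·(-1); (-3)·1 + (-1)·8 + 11·(-1)) = (22, 66, -22)
Bw2 = (374, 572, -374)
w2·Bw2 = 54208; w2·w2 = 5324; μ ≈ 54208/5324 = 10.1818

10.1818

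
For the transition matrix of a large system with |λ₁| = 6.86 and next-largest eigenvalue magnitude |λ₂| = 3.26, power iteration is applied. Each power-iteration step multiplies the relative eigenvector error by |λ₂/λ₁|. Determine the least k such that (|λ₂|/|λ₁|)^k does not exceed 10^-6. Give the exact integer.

19

|λ₂/λ₁| = 3.26/6.86 = 0.47522
Need k ≥ ln(10^-6) / ln(0.47522) = -13.8155 / -0.7440 ≈ 18.570
Smallest integer k satisfying the bound: 19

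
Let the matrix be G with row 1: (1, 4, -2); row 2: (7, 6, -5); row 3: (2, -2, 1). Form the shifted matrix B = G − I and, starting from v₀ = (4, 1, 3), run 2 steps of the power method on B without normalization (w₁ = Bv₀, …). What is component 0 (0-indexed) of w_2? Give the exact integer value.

B = G − I has rows (0, 4, -2); (7, 5, -5); (2, -2, 0)
w1 = Bv₀ = (0·4 + 4·1 + (-2)·3; 7·4 + 5·1 + (-5)·3; 2·4 + (-2)·1 + 0·3) = (-2, 18, 6)
w2 = Bw1 = (0·(-2) + 4·18 + (-2)·6; 7·(-2) + 5·18 + (-5)·6; 2·(-2) + (-2)·18 + 0·6) = (60, 46, -40)
Requested component of w2: 60

60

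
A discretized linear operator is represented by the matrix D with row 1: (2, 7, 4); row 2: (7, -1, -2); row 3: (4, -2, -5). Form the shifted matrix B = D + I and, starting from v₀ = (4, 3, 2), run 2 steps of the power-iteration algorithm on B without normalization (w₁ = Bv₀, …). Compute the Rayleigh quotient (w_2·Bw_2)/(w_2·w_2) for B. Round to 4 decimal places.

8.5136

B = D + I has rows (3, 7, 4); (7, 0, -2); (4, -2, -4)
w1 = Bv₀ = (41, 24, 2)
w2 = Bw1 = (299, 283, 108)
Bw2 = (3310, 1877, 198)
w2·Bw2 = 1542265; w2·w2 = 181154; μ ≈ 1542265/181154 = 8.5136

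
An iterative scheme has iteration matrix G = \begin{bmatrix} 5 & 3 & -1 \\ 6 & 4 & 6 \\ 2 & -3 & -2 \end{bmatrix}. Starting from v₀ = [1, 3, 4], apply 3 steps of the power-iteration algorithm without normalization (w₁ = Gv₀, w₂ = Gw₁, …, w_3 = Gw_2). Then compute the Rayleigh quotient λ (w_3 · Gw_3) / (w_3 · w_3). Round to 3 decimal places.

w1 = Gv₀ = (10, 42, -15)
w2 = Gw1 = (191, 138, -76)
w3 = Gw2 = (1445, 1242, 120)
Gw3 = (10831, 14358, -1076)
w3·Gw3 = 1445·10831 + 1242·14358 + 120·(-1076) = 33354311; w3·w3 = 1445·1445 + 1242·1242 + 120·120 = 3644989
λ ≈ 33354311/3644989 = 9.151

9.151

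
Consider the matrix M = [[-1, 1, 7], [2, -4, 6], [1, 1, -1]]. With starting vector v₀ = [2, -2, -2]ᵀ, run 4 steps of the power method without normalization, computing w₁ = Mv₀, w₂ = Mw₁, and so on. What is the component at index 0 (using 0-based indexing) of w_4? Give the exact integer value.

432

w1 = Mv₀ = ((-1)·2 + 1·(-2) + 7·(-2); 2·2 + (-4)·(-2) + 6·(-2); 1·2 + 1·(-2) + (-1)·(-2)) = (-18, 0, 2)
w2 = Mw1 = ((-1)·(-18) + 1·0 + 7·2; 2·(-18) + (-4)·0 + 6·2; 1·(-18) + 1·0 + (-1)·2) = (32, -24, -20)
w3 = Mw2 = (-196, 40, 28)
w4 = Mw3 = (432, -384, -184)
The requested component of w4 is 432.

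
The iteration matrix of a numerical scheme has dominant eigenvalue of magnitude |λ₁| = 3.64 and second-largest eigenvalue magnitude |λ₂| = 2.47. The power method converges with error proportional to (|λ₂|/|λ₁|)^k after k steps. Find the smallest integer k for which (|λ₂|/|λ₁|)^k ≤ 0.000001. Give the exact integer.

36

|λ₂/λ₁| = 2.47/3.64 = 0.67857
Need k ≥ ln(0.000001) / ln(0.67857) = -13.8155 / -0.3878 ≈ 35.629
Smallest integer k satisfying the bound: 36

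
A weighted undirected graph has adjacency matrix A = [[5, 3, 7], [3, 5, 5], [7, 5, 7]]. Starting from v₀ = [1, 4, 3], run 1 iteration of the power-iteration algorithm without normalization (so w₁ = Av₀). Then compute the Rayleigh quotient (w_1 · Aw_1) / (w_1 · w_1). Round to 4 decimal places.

w1 = Av₀ = (5·1 + 3·4 + 7·3; 3·1 + 5·4 + 5·3; 7·1 + 5·4 + 7·3) = (38, 38, 48)
Aw1 = (640, 544, 792)
w1·Aw1 = 38·640 + 38·544 + 48·792 = 83008; w1·w1 = 38·38 + 38·38 + 48·48 = 5192
λ ≈ 83008/5192 = 15.9877

15.9877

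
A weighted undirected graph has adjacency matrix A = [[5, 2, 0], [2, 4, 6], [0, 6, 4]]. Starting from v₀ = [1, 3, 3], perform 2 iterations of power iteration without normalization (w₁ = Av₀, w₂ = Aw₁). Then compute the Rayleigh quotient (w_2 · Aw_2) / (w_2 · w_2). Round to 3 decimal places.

w1 = Av₀ = (5·1 + 2·3 + 0·3; 2·1 + 4·3 + 6·3; 0·1 + 6·3 + 4·3) = (11, 32, 30)
w2 = Aw1 = (5·11 + 2·32 + 0·30; 2·11 + 4·32 + 6·30; 0·11 + 6·32 + 4·30) = (119, 330, 312)
Aw2 = (1255, 3430, 3228)
w2·Aw2 = 119·1255 + 330·3430 + 312·3228 = 2288381; w2·w2 = 119·119 + 330·330 + 312·312 = 220405
λ ≈ 2288381/220405 = 10.383

10.383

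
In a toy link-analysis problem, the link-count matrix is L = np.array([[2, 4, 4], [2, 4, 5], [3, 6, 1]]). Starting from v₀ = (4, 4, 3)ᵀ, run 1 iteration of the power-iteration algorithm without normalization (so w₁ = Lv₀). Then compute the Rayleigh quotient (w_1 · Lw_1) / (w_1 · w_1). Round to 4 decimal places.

λ ≈ 10.4149

w1 = Lv₀ = (36, 39, 39)
Lw1 = (384, 423, 381)
w1·Lw1 = 36·384 + 39·423 + 39·381 = 45180; w1·w1 = 36·36 + 39·39 + 39·39 = 4338
λ ≈ 45180/4338 = 10.4149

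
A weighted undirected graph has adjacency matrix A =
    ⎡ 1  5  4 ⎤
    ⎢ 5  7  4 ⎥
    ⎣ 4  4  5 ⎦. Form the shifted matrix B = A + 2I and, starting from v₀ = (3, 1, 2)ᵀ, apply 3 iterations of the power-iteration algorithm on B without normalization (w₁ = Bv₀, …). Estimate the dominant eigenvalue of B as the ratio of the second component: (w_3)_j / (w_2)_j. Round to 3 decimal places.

μ ≈ 15.629

B = A + 2I has rows (3, 5, 4); (5, 9, 4); (4, 4, 7)
w1 = Bv₀ = (22, 32, 30)
w2 = Bw1 = (346, 518, 426)
w3 = Bw2 = (5332, 8096, 6438)
Ratio: 8096/518 = 15.629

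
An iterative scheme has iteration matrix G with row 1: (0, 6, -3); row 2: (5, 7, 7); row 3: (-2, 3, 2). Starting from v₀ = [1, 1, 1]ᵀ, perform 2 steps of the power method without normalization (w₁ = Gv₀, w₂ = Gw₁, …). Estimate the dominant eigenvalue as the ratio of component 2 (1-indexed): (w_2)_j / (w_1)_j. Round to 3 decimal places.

λ ≈ 8.895

w1 = Gv₀ = (0·1 + 6·1 + (-3)·1; 5·1 + 7·1 + 7·1; (-2)·1 + 3·1 + 2·1) = (3, 19, 3)
w2 = Gw1 = (0·3 + 6·19 + (-3)·3; 5·3 + 7·19 + 7·3; (-2)·3 + 3·19 + 2·3) = (105, 169, 57)
Ratio at component: 169 / 19 = 8.895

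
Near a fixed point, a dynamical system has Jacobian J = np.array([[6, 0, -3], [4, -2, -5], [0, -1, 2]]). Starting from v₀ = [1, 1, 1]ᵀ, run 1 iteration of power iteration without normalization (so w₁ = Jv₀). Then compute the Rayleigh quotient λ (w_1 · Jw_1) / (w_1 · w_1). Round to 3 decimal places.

0.579

w1 = Jv₀ = (6·1 + 0·1 + (-3)·1; 4·1 + (-2)·1 + (-5)·1; 0·1 + (-1)·1 + 2·1) = (3, -3, 1)
Jw1 = (15, 13, 5)
w1·Jw1 = 3·15 + (-3)·13 + 1·5 = 11; w1·w1 = 3·3 + (-3)·(-3) + 1·1 = 19
λ ≈ 11/19 = 0.579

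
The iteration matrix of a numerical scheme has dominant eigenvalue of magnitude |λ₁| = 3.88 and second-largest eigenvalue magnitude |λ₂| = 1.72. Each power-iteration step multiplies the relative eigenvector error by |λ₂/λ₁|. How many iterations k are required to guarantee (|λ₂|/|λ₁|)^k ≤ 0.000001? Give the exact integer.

|λ₂/λ₁| = 1.72/3.88 = 0.44330
Need k ≥ ln(0.000001) / ln(0.44330) = -13.8155 / -0.8135 ≈ 16.983
Smallest integer k satisfying the bound: 17

17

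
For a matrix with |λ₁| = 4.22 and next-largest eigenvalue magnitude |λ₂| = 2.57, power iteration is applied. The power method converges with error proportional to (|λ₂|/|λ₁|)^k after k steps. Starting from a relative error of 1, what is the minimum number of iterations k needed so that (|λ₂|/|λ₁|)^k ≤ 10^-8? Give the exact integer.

|λ₂/λ₁| = 2.57/4.22 = 0.60900
Need k ≥ ln(10^-8) / ln(0.60900) = -18.4207 / -0.4959 ≈ 37.144
Smallest integer k satisfying the bound: 38

38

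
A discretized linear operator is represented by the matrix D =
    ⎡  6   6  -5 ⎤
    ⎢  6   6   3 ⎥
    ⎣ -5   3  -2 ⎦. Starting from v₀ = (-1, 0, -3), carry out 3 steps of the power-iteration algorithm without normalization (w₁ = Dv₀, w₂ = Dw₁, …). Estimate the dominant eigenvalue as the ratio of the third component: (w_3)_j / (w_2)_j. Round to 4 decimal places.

w1 = Dv₀ = (9, -15, 11)
w2 = Dw1 = (-91, -3, -112)
w3 = Dw2 = (-4, -900, 670)
Ratio at component: 670 / -112 = -5.9821

-5.9821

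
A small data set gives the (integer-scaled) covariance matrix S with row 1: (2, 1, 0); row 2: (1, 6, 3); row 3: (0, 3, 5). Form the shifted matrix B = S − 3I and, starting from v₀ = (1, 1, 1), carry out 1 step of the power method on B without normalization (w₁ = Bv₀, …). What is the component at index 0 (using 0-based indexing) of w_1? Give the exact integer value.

B = S − 3I has rows (-1, 1, 0); (1, 3, 3); (0, 3, 2)
w1 = Bv₀ = (0, 7, 5)
Requested component of w1: 0

0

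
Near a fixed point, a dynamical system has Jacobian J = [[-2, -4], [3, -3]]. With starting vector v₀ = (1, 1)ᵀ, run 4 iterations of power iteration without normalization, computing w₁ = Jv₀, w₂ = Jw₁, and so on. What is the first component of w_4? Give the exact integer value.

-456

w1 = Jv₀ = ((-2)·1 + (-4)·1; 3·1 + (-3)·1) = (-6, 0)
w2 = Jw1 = ((-2)·(-6) + (-4)·0; 3·(-6) + (-3)·0) = (12, -18)
w3 = Jw2 = (48, 90)
w4 = Jw3 = (-456, -126)
The requested component of w4 is -456.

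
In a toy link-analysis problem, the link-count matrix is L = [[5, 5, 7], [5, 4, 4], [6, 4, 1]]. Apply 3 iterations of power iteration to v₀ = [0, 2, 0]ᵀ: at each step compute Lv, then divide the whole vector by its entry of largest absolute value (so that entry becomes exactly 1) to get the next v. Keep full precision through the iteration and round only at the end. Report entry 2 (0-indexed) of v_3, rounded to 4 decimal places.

Lv0 = (10.00000, 8.00000, 8.00000); divide by 10.00000 → v1 = (1.00000, 0.80000, 0.80000)
Lv1 = (14.60000, 11.40000, 10.00000); divide by 14.60000 → v2 = (1.00000, 0.78082, 0.68493)
Lv2 = (13.69863, 10.86301, 9.80822); divide by 13.69863 → v3 = (1.00000, 0.79300, 0.71600)
Requested entry of v3: 1432/2000 = 0.7160

0.7160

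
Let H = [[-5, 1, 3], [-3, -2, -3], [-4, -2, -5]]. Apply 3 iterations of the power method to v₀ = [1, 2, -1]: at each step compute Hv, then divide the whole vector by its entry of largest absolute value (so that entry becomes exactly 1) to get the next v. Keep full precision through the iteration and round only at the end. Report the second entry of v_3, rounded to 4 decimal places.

0.7024

Hv0 = (-6.00000, -4.00000, -3.00000); divide by -6.00000 → v1 = (1.00000, 0.66667, 0.50000)
Hv1 = (-2.83333, -5.83333, -7.83333); divide by -7.83333 → v2 = (0.36170, 0.74468, 1.00000)
Hv2 = (1.93617, -5.57447, -7.93617); divide by -7.93617 → v3 = (-0.24397, 0.70241, 1.00000)
Requested entry of v3: -262/-373 = 0.7024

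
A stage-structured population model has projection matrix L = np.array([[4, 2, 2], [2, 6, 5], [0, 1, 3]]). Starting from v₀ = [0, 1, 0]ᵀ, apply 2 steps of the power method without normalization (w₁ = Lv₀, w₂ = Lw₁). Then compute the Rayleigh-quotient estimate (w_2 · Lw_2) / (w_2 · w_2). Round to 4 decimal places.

w1 = Lv₀ = (4·0 + 2·1 + 2·0; 2·0 + 6·1 + 5·0; 0·0 + 1·1 + 3·0) = (2, 6, 1)
w2 = Lw1 = (4·2 + 2·6 + 2·1; 2·2 + 6·6 + 5·1; 0·2 + 1·6 + 3·1) = (22, 45, 9)
Lw2 = (196, 359, 72)
w2·Lw2 = 22·196 + 45·359 + 9·72 = 21115; w2·w2 = 22·22 + 45·45 + 9·9 = 2590
λ ≈ 21115/2590 = 8.1525

λ ≈ 8.1525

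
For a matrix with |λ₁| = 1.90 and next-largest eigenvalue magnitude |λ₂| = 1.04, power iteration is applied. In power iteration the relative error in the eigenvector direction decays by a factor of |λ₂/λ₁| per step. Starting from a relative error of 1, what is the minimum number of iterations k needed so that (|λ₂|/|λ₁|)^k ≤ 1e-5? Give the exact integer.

20

|λ₂/λ₁| = 1.04/1.90 = 0.54737
Need k ≥ ln(1e-5) / ln(0.54737) = -11.5129 / -0.6026 ≈ 19.104
Smallest integer k satisfying the bound: 20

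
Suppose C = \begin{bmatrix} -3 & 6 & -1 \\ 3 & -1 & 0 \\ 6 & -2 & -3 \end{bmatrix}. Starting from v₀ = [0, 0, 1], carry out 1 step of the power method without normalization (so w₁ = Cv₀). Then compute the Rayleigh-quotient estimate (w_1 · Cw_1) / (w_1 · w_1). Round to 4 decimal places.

w1 = Cv₀ = ((-3)·0 + 6·0 + (-1)·1; 3·0 + (-1)·0 + 0·1; 6·0 + (-2)·0 + (-3)·1) = (-1, 0, -3)
Cw1 = (6, -3, 3)
w1·Cw1 = (-1)·6 + 0·(-3) + (-3)·3 = -15; w1·w1 = (-1)·(-1) + 0·0 + (-3)·(-3) = 10
λ ≈ -15/10 = -1.5000

-1.5000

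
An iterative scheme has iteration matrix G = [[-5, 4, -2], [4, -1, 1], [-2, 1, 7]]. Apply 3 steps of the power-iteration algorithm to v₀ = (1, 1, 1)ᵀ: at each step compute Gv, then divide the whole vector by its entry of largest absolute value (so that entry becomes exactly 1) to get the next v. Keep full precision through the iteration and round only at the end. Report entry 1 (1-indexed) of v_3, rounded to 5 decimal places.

Gv0 = (-3.000000, 4.000000, 6.000000); divide by 6.000000 → v1 = (-0.500000, 0.666667, 1.000000)
Gv1 = (3.166667, -1.666667, 8.666667); divide by 8.666667 → v2 = (0.365385, -0.192308, 1.000000)
Gv2 = (-4.596154, 2.653846, 6.076923); divide by 6.076923 → v3 = (-0.756329, 0.436709, 1.000000)
Requested entry of v3: -239/316 = -0.75633

-0.75633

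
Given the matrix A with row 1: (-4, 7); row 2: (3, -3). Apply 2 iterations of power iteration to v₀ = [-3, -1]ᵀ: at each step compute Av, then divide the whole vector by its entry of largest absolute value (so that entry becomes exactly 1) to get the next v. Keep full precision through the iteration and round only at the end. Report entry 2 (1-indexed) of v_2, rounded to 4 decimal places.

Av0 = (5.00000, -6.00000); divide by -6.00000 → v1 = (-0.83333, 1.00000)
Av1 = (10.33333, -5.50000); divide by 10.33333 → v2 = (1.00000, -0.53226)
Requested entry of v2: 33/-62 = -0.5323

-0.5323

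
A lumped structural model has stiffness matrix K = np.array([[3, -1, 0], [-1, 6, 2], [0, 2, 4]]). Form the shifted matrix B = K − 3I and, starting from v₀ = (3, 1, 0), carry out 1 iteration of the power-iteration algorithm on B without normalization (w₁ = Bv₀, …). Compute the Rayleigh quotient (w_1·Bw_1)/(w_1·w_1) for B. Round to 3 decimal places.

B = K − 3I has rows (0, -1, 0); (-1, 3, 2); (0, 2, 1)
w1 = Bv₀ = (0·3 + (-1)·1 + 0·0; (-1)·3 + 3·1 + 2·0; 0·3 + 2·1 + 1·0) = (-1, 0, 2)
Bw1 = (0, 5, 2)
w1·Bw1 = 4; w1·w1 = 5; μ ≈ 4/5 = 0.800

μ ≈ 0.800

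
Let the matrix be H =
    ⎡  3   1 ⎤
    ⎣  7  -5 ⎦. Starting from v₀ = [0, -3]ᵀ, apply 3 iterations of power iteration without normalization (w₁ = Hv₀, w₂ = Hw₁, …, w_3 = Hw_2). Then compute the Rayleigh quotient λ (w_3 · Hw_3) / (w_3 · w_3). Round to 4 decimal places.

w1 = Hv₀ = (3·0 + 1·(-3); 7·0 + (-5)·(-3)) = (-3, 15)
w2 = Hw1 = (3·(-3) + 1·15; 7·(-3) + (-5)·15) = (6, -96)
w3 = Hw2 = (-78, 522)
Hw3 = (288, -3156)
w3·Hw3 = (-78)·288 + 522·(-3156) = -1669896; w3·w3 = (-78)·(-78) + 522·522 = 278568
λ ≈ -1669896/278568 = -5.9946

-5.9946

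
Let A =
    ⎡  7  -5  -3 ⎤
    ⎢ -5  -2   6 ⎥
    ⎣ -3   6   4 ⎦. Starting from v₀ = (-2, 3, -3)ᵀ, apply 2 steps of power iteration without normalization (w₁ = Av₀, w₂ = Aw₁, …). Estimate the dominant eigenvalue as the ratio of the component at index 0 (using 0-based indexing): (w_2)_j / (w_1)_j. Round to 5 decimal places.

w1 = Av₀ = (7·(-2) + (-5)·3 + (-3)·(-3); (-5)·(-2) + (-2)·3 + 6·(-3); (-3)·(-2) + 6·3 + 4·(-3)) = (-20, -14, 12)
w2 = Aw1 = (7·(-20) + (-5)·(-14) + (-3)·12; (-5)·(-20) + (-2)·(-14) + 6·12; (-3)·(-20) + 6·(-14) + 4·12) = (-106, 200, 24)
Ratio at component: -106 / -20 = 5.30000

λ ≈ 5.30000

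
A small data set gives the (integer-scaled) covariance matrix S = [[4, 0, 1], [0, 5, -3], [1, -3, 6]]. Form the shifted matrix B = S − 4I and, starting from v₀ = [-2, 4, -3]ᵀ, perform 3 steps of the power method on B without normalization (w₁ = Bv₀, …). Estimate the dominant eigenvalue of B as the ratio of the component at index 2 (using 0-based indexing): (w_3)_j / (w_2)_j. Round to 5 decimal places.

B = S − 4I has rows (0, 0, 1); (0, 1, -3); (1, -3, 2)
w1 = Bv₀ = (-3, 13, -20)
w2 = Bw1 = (-20, 73, -82)
w3 = Bw2 = (-82, 319, -403)
Ratio: -403/-82 = 4.91463

4.91463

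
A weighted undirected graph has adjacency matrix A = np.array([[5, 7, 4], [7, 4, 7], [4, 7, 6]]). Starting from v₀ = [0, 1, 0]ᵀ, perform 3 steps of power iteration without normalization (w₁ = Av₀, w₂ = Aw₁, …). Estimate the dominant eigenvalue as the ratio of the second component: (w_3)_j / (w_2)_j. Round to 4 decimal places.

λ ≈ 15.6053

w1 = Av₀ = (5·0 + 7·1 + 4·0; 7·0 + 4·1 + 7·0; 4·0 + 7·1 + 6·0) = (7, 4, 7)
w2 = Aw1 = (5·7 + 7·4 + 4·7; 7·7 + 4·4 + 7·7; 4·7 + 7·4 + 6·7) = (91, 114, 98)
w3 = Aw2 = (1645, 1779, 1750)
Ratio at component: 1779 / 114 = 15.6053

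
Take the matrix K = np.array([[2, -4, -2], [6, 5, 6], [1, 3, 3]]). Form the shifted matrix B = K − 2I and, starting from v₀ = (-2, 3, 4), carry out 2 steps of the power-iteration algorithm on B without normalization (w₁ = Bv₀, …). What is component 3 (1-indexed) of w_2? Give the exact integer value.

54

B = K − 2I has rows (0, -4, -2); (6, 3, 6); (1, 3, 1)
w1 = Bv₀ = (-20, 21, 11)
w2 = Bw1 = (-106, 9, 54)
Requested component of w2: 54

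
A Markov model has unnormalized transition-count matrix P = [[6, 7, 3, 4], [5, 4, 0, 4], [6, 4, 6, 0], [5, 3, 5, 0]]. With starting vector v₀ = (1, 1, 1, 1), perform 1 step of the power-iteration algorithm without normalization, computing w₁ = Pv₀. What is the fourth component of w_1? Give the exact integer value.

w1 = Pv₀ = (6·1 + 7·1 + 3·1 + 4·1; 5·1 + 4·1 + 0·1 + 4·1; 6·1 + 4·1 + 6·1 + 0·1; 5·1 + 3·1 + 5·1 + 0·1) = (20, 13, 16, 13)
The requested component of w1 is 13.

13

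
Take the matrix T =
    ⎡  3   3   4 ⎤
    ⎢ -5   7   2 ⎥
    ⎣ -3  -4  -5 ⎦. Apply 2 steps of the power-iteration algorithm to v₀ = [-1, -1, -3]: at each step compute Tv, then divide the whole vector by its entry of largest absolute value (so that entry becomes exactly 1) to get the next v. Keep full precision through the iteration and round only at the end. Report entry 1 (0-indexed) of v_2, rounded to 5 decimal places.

1.00000

Tv0 = (-18.000000, -8.000000, 22.000000); divide by 22.000000 → v1 = (-0.818182, -0.363636, 1.000000)
Tv1 = (0.454545, 3.545455, -1.090909); divide by 3.545455 → v2 = (0.128205, 1.000000, -0.307692)
Requested entry of v2: 78/78 = 1.00000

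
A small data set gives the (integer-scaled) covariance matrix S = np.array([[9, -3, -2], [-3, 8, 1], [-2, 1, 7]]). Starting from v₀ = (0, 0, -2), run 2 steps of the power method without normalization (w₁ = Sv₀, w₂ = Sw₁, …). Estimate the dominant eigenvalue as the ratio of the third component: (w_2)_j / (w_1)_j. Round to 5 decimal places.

w1 = Sv₀ = (4, -2, -14)
w2 = Sw1 = (70, -42, -108)
Ratio at component: -108 / -14 = 7.71429

λ ≈ 7.71429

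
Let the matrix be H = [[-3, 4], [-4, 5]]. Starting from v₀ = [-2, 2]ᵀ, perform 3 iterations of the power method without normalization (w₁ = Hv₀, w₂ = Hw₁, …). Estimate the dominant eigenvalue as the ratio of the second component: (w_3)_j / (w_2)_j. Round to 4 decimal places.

1.4706

w1 = Hv₀ = (14, 18)
w2 = Hw1 = (30, 34)
w3 = Hw2 = (46, 50)
Ratio at component: 50 / 34 = 1.4706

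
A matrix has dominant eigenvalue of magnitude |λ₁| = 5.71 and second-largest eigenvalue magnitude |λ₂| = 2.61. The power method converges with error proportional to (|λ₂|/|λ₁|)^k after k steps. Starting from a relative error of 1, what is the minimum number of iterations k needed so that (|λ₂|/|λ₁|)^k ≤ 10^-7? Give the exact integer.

21

|λ₂/λ₁| = 2.61/5.71 = 0.45709
Need k ≥ ln(10^-7) / ln(0.45709) = -16.1181 / -0.7829 ≈ 20.589
Smallest integer k satisfying the bound: 21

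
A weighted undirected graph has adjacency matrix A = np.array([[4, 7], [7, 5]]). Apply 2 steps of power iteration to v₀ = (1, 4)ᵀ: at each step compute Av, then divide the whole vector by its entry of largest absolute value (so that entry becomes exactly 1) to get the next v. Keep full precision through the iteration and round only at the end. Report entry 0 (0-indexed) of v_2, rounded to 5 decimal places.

0.88301

Av0 = (32.000000, 27.000000); divide by 32.000000 → v1 = (1.000000, 0.843750)
Av1 = (9.906250, 11.218750); divide by 11.218750 → v2 = (0.883008, 1.000000)
Requested entry of v2: 317/359 = 0.88301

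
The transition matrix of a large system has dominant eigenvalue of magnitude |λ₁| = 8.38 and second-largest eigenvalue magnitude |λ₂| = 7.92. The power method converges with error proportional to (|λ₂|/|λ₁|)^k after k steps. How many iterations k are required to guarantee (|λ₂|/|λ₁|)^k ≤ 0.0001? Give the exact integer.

|λ₂/λ₁| = 7.92/8.38 = 0.94511
Need k ≥ ln(0.0001) / ln(0.94511) = -9.2103 / -0.0565 ≈ 163.140
Smallest integer k satisfying the bound: 164

164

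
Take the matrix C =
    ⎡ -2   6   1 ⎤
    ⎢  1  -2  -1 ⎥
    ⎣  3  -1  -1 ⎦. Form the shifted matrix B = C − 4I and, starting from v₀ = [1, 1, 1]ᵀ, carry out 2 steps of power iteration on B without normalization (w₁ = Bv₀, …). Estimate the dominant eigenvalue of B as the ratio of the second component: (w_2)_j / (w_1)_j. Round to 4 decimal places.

B = C − 4I has rows (-6, 6, 1); (1, -6, -1); (3, -1, -5)
w1 = Bv₀ = (1, -6, -3)
w2 = Bw1 = (-45, 40, 24)
Ratio: 40/-6 = -6.6667

-6.6667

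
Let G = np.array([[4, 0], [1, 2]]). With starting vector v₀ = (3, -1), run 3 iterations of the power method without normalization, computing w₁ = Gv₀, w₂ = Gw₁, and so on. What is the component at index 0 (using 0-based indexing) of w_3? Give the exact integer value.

192

w1 = Gv₀ = (4·3 + 0·(-1); 1·3 + 2·(-1)) = (12, 1)
w2 = Gw1 = (4·12 + 0·1; 1·12 + 2·1) = (48, 14)
w3 = Gw2 = (192, 76)
The requested component of w3 is 192.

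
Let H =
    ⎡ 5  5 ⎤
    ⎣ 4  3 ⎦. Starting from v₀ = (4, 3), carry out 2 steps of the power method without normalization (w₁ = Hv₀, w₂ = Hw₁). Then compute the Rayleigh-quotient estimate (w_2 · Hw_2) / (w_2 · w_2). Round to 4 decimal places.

w1 = Hv₀ = (5·4 + 5·3; 4·4 + 3·3) = (35, 25)
w2 = Hw1 = (5·35 + 5·25; 4·35 + 3·25) = (300, 215)
Hw2 = (2575, 1845)
w2·Hw2 = 300·2575 + 215·1845 = 1169175; w2·w2 = 300·300 + 215·215 = 136225
λ ≈ 1169175/136225 = 8.5827

λ ≈ 8.5827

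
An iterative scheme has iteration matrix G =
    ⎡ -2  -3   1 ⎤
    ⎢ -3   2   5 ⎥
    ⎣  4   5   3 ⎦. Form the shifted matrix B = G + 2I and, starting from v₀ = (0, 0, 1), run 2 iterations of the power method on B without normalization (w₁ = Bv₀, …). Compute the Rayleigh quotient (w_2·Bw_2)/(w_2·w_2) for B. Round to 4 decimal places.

B = G + 2I has rows (0, -3, 1); (-3, 4, 5); (4, 5, 5)
w1 = Bv₀ = (0·0 + (-3)·0 + 1·1; (-3)·0 + 4·0 + 5·1; 4·0 + 5·0 + 5·1) = (1, 5, 5)
w2 = Bw1 = (0·1 + (-3)·5 + 1·5; (-3)·1 + 4·5 + 5·5; 4·1 + 5·5 + 5·5) = (-10, 42, 54)
Bw2 = (-72, 468, 440)
w2·Bw2 = 44136; w2·w2 = 4780; μ ≈ 44136/4780 = 9.2335

μ ≈ 9.2335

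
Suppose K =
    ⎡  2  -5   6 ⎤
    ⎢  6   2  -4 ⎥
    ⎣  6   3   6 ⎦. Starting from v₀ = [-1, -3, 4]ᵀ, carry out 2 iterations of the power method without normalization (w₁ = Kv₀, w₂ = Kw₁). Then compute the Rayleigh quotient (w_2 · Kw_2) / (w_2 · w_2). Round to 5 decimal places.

w1 = Kv₀ = (2·(-1) + (-5)·(-3) + 6·4; 6·(-1) + 2·(-3) + (-4)·4; 6·(-1) + 3·(-3) + 6·4) = (37, -28, 9)
w2 = Kw1 = (2·37 + (-5)·(-28) + 6·9; 6·37 + 2·(-28) + (-4)·9; 6·37 + 3·(-28) + 6·9) = (268, 130, 192)
Kw2 = (1038, 1100, 3150)
w2·Kw2 = 268·1038 + 130·1100 + 192·3150 = 1025984; w2·w2 = 268·268 + 130·130 + 192·192 = 125588
λ ≈ 1025984/125588 = 8.16944

8.16944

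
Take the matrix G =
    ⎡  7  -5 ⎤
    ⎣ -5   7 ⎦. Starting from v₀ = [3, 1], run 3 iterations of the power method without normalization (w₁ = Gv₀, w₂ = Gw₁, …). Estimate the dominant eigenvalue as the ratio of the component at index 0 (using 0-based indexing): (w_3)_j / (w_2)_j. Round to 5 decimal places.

11.47368

w1 = Gv₀ = (16, -8)
w2 = Gw1 = (152, -136)
w3 = Gw2 = (1744, -1712)
Ratio at component: 1744 / 152 = 11.47368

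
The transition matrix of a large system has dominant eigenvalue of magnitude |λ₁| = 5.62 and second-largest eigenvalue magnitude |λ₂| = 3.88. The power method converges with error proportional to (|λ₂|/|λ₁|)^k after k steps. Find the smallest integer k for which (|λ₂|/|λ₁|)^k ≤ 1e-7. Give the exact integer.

44

|λ₂/λ₁| = 3.88/5.62 = 0.69039
Need k ≥ ln(1e-7) / ln(0.69039) = -16.1181 / -0.3705 ≈ 43.504
Smallest integer k satisfying the bound: 44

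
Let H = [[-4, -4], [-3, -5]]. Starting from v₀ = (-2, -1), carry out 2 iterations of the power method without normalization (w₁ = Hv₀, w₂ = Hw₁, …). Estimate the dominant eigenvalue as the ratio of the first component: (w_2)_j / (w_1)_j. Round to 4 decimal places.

w1 = Hv₀ = ((-4)·(-2) + (-4)·(-1); (-3)·(-2) + (-5)·(-1)) = (12, 11)
w2 = Hw1 = ((-4)·12 + (-4)·11; (-3)·12 + (-5)·11) = (-92, -91)
Ratio at component: -92 / 12 = -7.6667

λ ≈ -7.6667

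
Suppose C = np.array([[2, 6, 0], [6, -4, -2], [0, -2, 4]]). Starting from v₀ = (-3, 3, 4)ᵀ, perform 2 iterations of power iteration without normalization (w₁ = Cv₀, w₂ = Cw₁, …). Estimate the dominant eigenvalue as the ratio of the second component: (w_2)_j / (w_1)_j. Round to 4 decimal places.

w1 = Cv₀ = (12, -38, 10)
w2 = Cw1 = (-204, 204, 116)
Ratio at component: 204 / -38 = -5.3684

λ ≈ -5.3684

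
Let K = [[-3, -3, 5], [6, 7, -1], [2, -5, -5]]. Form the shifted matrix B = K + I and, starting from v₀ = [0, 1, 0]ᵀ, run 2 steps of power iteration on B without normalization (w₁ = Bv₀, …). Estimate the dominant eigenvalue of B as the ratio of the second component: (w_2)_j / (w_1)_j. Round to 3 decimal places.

μ ≈ 6.375

B = K + I has rows (-2, -3, 5); (6, 8, -1); (2, -5, -4)
w1 = Bv₀ = (-3, 8, -5)
w2 = Bw1 = (-43, 51, -26)
Ratio: 51/8 = 6.375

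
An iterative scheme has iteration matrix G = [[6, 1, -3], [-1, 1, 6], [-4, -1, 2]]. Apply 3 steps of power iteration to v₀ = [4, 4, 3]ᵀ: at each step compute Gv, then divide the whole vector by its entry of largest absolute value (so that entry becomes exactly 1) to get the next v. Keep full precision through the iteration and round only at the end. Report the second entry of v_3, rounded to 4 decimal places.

Gv0 = (19.00000, 18.00000, -14.00000); divide by 19.00000 → v1 = (1.00000, 0.94737, -0.73684)
Gv1 = (9.15789, -4.47368, -6.42105); divide by 9.15789 → v2 = (1.00000, -0.48851, -0.70115)
Gv2 = (7.61494, -5.69540, -4.91379); divide by 7.61494 → v3 = (1.00000, -0.74792, -0.64528)
Requested entry of v3: -991/1325 = -0.7479

-0.7479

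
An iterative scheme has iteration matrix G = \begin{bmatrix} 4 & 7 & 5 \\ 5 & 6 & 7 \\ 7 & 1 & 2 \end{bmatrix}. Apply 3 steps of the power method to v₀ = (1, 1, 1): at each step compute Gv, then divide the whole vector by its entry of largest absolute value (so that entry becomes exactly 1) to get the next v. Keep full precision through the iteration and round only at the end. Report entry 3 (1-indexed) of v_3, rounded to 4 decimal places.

Gv0 = (16.00000, 18.00000, 10.00000); divide by 18.00000 → v1 = (0.88889, 1.00000, 0.55556)
Gv1 = (13.33333, 14.33333, 8.33333); divide by 14.33333 → v2 = (0.93023, 1.00000, 0.58140)
Gv2 = (13.62791, 14.72093, 8.67442); divide by 14.72093 → v3 = (0.92575, 1.00000, 0.58926)
Requested entry of v3: 2238/3798 = 0.5893

0.5893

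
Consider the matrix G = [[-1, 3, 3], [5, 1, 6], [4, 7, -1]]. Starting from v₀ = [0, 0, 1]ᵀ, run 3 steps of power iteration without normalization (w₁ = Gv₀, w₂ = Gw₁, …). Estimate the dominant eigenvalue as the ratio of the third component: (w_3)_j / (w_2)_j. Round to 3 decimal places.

w1 = Gv₀ = ((-1)·0 + 3·0 + 3·1; 5·0 + 1·0 + 6·1; 4·0 + 7·0 + (-1)·1) = (3, 6, -1)
w2 = Gw1 = ((-1)·3 + 3·6 + 3·(-1); 5·3 + 1·6 + 6·(-1); 4·3 + 7·6 + (-1)·(-1)) = (12, 15, 55)
w3 = Gw2 = (198, 405, 98)
Ratio at component: 98 / 55 = 1.782

λ ≈ 1.782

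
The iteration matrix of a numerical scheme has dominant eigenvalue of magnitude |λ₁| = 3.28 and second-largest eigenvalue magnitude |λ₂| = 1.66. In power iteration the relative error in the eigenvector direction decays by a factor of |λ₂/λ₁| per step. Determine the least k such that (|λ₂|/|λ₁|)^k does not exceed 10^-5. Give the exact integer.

|λ₂/λ₁| = 1.66/3.28 = 0.50610
Need k ≥ ln(10^-5) / ln(0.50610) = -11.5129 / -0.6810 ≈ 16.905
Smallest integer k satisfying the bound: 17

17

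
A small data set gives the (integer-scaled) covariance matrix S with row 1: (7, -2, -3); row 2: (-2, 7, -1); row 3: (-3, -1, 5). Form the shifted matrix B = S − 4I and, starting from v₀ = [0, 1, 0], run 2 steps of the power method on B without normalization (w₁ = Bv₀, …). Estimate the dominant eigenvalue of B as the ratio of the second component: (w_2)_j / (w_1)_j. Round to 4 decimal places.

B = S − 4I has rows (3, -2, -3); (-2, 3, -1); (-3, -1, 1)
w1 = Bv₀ = (3·0 + (-2)·1 + (-3)·0; (-2)·0 + 3·1 + (-1)·0; (-3)·0 + (-1)·1 + 1·0) = (-2, 3, -1)
w2 = Bw1 = (3·(-2) + (-2)·3 + (-3)·(-1); (-2)·(-2) + 3·3 + (-1)·(-1); (-3)·(-2) + (-1)·3 + 1·(-1)) = (-9, 14, 2)
Ratio: 14/3 = 4.6667

μ ≈ 4.6667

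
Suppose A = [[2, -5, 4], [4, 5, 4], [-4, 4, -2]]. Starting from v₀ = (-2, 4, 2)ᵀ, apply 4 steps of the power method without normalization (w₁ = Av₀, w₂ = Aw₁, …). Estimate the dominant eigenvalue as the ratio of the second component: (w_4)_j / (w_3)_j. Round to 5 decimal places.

w1 = Av₀ = (-16, 20, 20)
w2 = Aw1 = (-52, 116, 104)
w3 = Aw2 = (-268, 788, 464)
w4 = Aw3 = (-2620, 4724, 3296)
Ratio at component: 4724 / 788 = 5.99492

λ ≈ 5.99492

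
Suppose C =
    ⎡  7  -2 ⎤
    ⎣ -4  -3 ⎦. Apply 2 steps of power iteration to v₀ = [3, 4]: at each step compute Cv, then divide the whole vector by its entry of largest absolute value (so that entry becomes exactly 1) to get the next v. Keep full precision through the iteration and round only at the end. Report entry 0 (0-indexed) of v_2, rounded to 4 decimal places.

1.0000

Cv0 = (13.00000, -24.00000); divide by -24.00000 → v1 = (-0.54167, 1.00000)
Cv1 = (-5.79167, -0.83333); divide by -5.79167 → v2 = (1.00000, 0.14388)
Requested entry of v2: 139/139 = 1.0000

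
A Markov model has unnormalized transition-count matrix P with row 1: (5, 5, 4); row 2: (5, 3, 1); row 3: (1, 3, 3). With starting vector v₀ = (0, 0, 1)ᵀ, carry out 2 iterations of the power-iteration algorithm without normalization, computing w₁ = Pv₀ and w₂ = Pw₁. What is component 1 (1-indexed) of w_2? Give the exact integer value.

37

w1 = Pv₀ = (4, 1, 3)
w2 = Pw1 = (37, 26, 16)
The requested component of w2 is 37.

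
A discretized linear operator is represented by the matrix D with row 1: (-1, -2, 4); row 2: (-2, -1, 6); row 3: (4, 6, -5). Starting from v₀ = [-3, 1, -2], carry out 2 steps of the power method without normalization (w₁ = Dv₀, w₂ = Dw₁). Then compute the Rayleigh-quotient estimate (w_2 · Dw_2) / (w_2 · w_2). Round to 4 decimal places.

λ ≈ -10.9443

w1 = Dv₀ = (-7, -7, 4)
w2 = Dw1 = (37, 45, -90)
Dw2 = (-487, -659, 868)
w2·Dw2 = 37·(-487) + 45·(-659) + (-90)·868 = -125794; w2·w2 = 37·37 + 45·45 + (-90)·(-90) = 11494
λ ≈ -125794/11494 = -10.9443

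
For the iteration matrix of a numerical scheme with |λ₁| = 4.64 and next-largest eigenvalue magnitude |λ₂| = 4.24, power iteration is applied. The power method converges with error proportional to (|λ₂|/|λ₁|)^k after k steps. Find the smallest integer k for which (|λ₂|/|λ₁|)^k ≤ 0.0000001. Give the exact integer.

|λ₂/λ₁| = 4.24/4.64 = 0.91379
Need k ≥ ln(0.0000001) / ln(0.91379) = -16.1181 / -0.0902 ≈ 178.790
Smallest integer k satisfying the bound: 179

179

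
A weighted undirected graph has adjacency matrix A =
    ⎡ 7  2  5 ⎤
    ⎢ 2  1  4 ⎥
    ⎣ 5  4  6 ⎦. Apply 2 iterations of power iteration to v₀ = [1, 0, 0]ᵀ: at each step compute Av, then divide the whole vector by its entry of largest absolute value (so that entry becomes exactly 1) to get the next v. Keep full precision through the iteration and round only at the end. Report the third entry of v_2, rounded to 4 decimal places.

0.9359

Av0 = (7.00000, 2.00000, 5.00000); divide by 7.00000 → v1 = (1.00000, 0.28571, 0.71429)
Av1 = (11.14286, 5.14286, 10.42857); divide by 11.14286 → v2 = (1.00000, 0.46154, 0.93590)
Requested entry of v2: 73/78 = 0.9359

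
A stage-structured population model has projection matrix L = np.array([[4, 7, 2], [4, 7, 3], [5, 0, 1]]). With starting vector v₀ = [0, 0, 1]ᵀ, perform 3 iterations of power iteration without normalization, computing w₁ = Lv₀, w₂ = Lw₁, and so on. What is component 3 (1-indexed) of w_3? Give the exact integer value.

166

w1 = Lv₀ = (4·0 + 7·0 + 2·1; 4·0 + 7·0 + 3·1; 5·0 + 0·0 + 1·1) = (2, 3, 1)
w2 = Lw1 = (4·2 + 7·3 + 2·1; 4·2 + 7·3 + 3·1; 5·2 + 0·3 + 1·1) = (31, 32, 11)
w3 = Lw2 = (370, 381, 166)
The requested component of w3 is 166.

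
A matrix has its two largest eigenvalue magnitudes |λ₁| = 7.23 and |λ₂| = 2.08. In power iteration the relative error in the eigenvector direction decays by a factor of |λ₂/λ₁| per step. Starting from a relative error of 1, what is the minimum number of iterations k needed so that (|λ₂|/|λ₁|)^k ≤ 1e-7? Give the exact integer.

|λ₂/λ₁| = 2.08/7.23 = 0.28769
Need k ≥ ln(1e-7) / ln(0.28769) = -16.1181 / -1.2459 ≈ 12.937
Smallest integer k satisfying the bound: 13

13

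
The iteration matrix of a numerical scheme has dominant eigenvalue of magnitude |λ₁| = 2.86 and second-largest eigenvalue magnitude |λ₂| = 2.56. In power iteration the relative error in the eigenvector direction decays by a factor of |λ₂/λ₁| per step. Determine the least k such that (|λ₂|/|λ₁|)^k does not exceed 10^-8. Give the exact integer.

|λ₂/λ₁| = 2.56/2.86 = 0.89510
Need k ≥ ln(10^-8) / ln(0.89510) = -18.4207 / -0.1108 ≈ 166.230
Smallest integer k satisfying the bound: 167

167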